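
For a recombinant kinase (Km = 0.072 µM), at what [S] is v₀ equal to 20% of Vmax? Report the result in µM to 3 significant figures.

0.0180 µM

v/Vmax = [S]/(Km+[S]) = 0.2, so [S] = Km·0.2/(1 − 0.2) = 0.072 × 0.2500.
[S] = 0.0180 µM.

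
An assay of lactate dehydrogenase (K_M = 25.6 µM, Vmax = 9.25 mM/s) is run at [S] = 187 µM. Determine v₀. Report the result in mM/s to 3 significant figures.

8.14 mM/s

[S]/(Km+[S]) = 187/212.6 = 0.8796, the fractional saturation.
v = 0.8796 × Vmax = 0.8796 × 9.25 = 8.14 mM/s.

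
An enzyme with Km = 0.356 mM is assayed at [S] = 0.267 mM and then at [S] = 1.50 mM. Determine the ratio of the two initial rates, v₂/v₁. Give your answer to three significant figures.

1.89

The fractional saturations are [S]/(Km+[S]) = 0.267/0.6230 = 0.4286 and 1.50/1.856 = 0.8082.
v₂/v₁ is just their ratio: 0.8082/0.4286 = 1.89.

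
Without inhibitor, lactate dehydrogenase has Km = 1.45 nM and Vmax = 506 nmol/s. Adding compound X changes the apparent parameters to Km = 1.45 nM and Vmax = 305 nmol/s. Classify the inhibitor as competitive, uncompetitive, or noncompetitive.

Vmax decreases (506 → 305 nmol/s) while Km is unchanged — pure noncompetitive inhibition.

noncompetitive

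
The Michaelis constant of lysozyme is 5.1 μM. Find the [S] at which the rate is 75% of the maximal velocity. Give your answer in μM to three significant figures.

v/Vmax = [S]/(Km+[S]) = 0.75, so [S] = Km·0.75/(1 − 0.75) = 5.1 × 3.000.
[S] = 15.3 μM.

15.3 μM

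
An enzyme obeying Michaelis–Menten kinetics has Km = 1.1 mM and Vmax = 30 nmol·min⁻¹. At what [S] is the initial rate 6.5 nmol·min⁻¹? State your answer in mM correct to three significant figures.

0.304 mM

The required fractional saturation is v/Vmax = 6.5/30 = 0.2167.
Then [S]/(Km+[S]) = 0.2167 ⇒ [S] = 1.1 × 0.2167/(1 − 0.2167) = 0.304 mM.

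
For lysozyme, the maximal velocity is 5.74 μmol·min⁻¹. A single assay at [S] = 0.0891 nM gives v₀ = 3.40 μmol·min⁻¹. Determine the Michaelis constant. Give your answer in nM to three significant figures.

0.0613 nM

v/Vmax = 3.40/5.74 = 0.5923 = [S]/(Km+[S]).
So Km + [S] = [S]/0.5923 = 0.1504 nM, giving Km = 0.1504 − 0.0891 = 0.0613 nM.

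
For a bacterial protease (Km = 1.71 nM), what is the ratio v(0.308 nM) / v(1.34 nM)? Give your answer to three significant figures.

Since Vmax cancels, v₂/v₁ = [S]₂(Km+[S]₁) / [S]₁(Km+[S]₂).
= 0.308×(1.71+1.34) / (1.34×(1.71+0.308)) = 0.9394/2.704 = 0.347.

0.347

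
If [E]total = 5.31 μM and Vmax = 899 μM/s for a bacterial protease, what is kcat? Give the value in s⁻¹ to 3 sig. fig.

169 s⁻¹

kcat = Vmax/[E]total = 899 μM/s / 5.31 μM = 169 s⁻¹.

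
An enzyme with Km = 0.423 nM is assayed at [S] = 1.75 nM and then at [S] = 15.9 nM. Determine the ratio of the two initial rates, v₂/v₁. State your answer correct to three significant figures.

The fractional saturations are [S]/(Km+[S]) = 1.75/2.173 = 0.8053 and 15.9/16.32 = 0.9741.
v₂/v₁ is just their ratio: 0.9741/0.8053 = 1.21.

1.21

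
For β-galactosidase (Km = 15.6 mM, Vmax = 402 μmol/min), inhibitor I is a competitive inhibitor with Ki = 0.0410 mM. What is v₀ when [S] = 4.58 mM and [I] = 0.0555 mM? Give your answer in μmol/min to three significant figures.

44.6 μmol/min

With α = 1 + [I]/Ki = 1 + 0.0555/0.0410 = 2.354, the competitive rate law is v = Vmax[S] / (αKm + [S]).
v = 402×4.58 / (2.354×15.6 + 4.58) = 1841/41.30 = 44.6 μmol/min.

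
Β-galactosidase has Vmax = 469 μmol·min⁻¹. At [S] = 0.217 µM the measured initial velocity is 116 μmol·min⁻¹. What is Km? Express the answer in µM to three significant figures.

0.660 µM

v/Vmax = 116/469 = 0.2473 = [S]/(Km+[S]).
So Km + [S] = [S]/0.2473 = 0.8774 µM, giving Km = 0.8774 − 0.217 = 0.660 µM.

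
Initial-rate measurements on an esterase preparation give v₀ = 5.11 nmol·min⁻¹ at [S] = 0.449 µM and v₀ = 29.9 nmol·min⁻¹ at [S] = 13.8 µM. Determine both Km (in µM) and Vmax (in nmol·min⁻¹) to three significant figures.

In reciprocal form, 1/v = (Km/Vmax)·(1/[S]) + 1/Vmax. The two points give (1/[S], 1/v) = (2.227, 0.1957) and (0.07246, 0.03344).
Slope = (0.1957 − 0.03344)/(2.227 − 0.07246) = 0.07530; intercept = 0.1957 − 0.07530×2.227 = 0.02799.
Vmax = 1/intercept = 35.7 nmol·min⁻¹; Km = slope × Vmax = 0.07530 × 35.7 = 2.69 µM.

Km = 2.69 µM; Vmax = 35.7 nmol·min⁻¹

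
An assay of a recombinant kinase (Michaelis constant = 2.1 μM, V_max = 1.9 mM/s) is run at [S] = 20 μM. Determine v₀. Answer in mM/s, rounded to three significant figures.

v = Vmax·[S]/(Km + [S]) = 1.9 × 20 / (2.1 + 20)
  = 38.00 / 22.10 = 1.72 mM/s.

1.72 mM/s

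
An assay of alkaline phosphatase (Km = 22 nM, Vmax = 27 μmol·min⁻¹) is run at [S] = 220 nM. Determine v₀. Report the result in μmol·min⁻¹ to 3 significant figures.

24.5 μmol·min⁻¹

v = Vmax·[S]/(Km + [S]) = 27 × 220 / (22 + 220)
  = 5940 / 242.0 = 24.5 μmol·min⁻¹.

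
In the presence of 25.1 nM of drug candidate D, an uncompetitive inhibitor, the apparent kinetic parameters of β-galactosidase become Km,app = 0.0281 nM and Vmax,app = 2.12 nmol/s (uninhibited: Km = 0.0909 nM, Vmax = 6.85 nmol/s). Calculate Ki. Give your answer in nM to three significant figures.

Uncompetitive: Vmax,app = Vmax/α (and Km,app = Km/α) with α = 1 + [I]/Ki.
α = Vmax/Vmax,app = 6.85/2.12 = 3.231.
Ki = [I]/(α − 1) = 25.1/2.231 = 11.2 nM.

11.2 nM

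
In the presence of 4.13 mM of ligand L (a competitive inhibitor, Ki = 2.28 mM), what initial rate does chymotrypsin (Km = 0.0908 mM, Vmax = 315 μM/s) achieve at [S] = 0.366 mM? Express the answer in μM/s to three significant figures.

186 μM/s

α = 1 + [I]/Ki = 1 + 4.13/2.28 = 2.811.
For a competitive inhibitor, Vmax is unchanged and the apparent Km becomes α·Km: Km,app = 0.255 mM, Vmax,app = 315 μM/s.
v = Vmax,app·[S]/(Km,app + [S]) = 315 × 0.366/(0.255 + 0.366) = 186 μM/s.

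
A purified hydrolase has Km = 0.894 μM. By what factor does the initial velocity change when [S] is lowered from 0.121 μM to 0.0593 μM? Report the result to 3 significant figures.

0.522

The fractional saturations are [S]/(Km+[S]) = 0.121/1.015 = 0.1192 and 0.0593/0.9533 = 0.06220.
v₂/v₁ is just their ratio: 0.06220/0.1192 = 0.522.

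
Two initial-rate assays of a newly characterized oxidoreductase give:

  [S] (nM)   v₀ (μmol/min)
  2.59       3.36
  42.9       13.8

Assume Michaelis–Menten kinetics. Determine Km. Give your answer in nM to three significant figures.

10.7 nM

From v = Vmax[S]/(Km+[S]), each point gives Vmax = v(Km+[S])/[S].
Equating: 3.36(Km+2.59)/2.59 = 13.8(Km+42.9)/42.9.
1.297·Km + 3.36 = 0.3217·Km + 13.8, so (1.297 − 0.3217)·Km = 13.8 − 3.36.
Km = 10.44/0.9756 = 10.7 nM; then Vmax = 3.36(10.7+2.59)/2.59 = 17.2 μmol/min.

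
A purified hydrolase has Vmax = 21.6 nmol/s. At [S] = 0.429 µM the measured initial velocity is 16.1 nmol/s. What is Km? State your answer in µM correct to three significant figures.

From v = Vmax[S]/(Km+[S]), Km = [S](Vmax − v)/v.
Km = 0.429 × (21.6 − 16.1) / 16.1 = 2.360/16.1 = 0.147 µM.

0.147 µM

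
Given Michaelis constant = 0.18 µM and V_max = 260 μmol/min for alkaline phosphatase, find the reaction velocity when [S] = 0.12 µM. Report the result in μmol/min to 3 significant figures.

104 μmol/min

v = Vmax·[S]/(Km + [S]) = 260 × 0.12 / (0.18 + 0.12)
  = 31.20 / 0.3000 = 104 μmol/min.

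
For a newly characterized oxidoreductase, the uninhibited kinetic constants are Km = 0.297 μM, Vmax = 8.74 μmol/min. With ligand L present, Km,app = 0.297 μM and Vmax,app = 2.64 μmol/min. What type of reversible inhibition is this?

noncompetitive

Vmax decreases (8.74 → 2.64 μmol/min) while Km is unchanged — pure noncompetitive inhibition.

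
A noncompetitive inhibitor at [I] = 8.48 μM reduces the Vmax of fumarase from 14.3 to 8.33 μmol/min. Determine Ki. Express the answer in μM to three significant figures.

11.8 μM

Noncompetitive: Vmax,app = Vmax/α with α = 1 + [I]/Ki.
α = Vmax/Vmax,app = 14.3/8.33 = 1.717.
Since α = 1 + [I]/Ki, [I]/Ki = 1.717 − 1 = 0.7167 and Ki = 8.48/0.7167 = 11.8 μM.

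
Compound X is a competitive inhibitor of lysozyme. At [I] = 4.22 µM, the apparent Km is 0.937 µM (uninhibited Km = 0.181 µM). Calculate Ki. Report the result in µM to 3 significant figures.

Competitive: Km,app = α·Km with α = 1 + [I]/Ki.
α = Km,app/Km = 0.937/0.181 = 5.177.
Ki = [I]/(α − 1) = 4.22/4.177 = 1.01 µM.

1.01 µM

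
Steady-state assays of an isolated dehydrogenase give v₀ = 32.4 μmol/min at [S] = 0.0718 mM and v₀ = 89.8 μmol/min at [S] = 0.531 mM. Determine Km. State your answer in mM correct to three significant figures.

0.203 mM

From v = Vmax[S]/(Km+[S]), each point gives Vmax = v(Km+[S])/[S].
Equating: 32.4(Km+0.0718)/0.0718 = 89.8(Km+0.531)/0.531.
451.3·Km + 32.4 = 169.1·Km + 89.8, so (451.3 − 169.1)·Km = 89.8 − 32.4.
Km = 57.40/282.1 = 0.203 mM; then Vmax = 32.4(0.203+0.0718)/0.0718 = 124 μmol/min.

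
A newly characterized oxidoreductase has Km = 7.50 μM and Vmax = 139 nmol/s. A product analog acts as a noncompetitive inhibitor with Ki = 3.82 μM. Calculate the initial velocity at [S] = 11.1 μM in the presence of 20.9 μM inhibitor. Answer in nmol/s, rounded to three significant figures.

α = 1 + [I]/Ki = 1 + 20.9/3.82 = 6.471.
For a noncompetitive inhibitor, Vmax is reduced to Vmax/α while Km is unchanged: Km,app = 7.50 μM, Vmax,app = 21.5 nmol/s.
v = Vmax,app·[S]/(Km,app + [S]) = 21.5 × 11.1/(7.50 + 11.1) = 12.8 nmol/s.

12.8 nmol/s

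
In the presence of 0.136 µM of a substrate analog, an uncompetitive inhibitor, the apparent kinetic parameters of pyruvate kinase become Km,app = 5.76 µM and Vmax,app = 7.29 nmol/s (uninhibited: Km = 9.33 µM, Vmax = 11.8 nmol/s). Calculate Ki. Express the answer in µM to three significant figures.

0.220 µM

Uncompetitive: Vmax,app = Vmax/α (and Km,app = Km/α) with α = 1 + [I]/Ki.
α = Vmax/Vmax,app = 11.8/7.29 = 1.619.
Since α = 1 + [I]/Ki, [I]/Ki = 1.619 − 1 = 0.6187 and Ki = 0.136/0.6187 = 0.220 µM.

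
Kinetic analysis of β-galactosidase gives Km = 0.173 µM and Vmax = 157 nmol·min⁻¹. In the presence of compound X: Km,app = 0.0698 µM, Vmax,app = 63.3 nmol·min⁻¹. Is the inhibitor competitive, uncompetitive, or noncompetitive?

Both Km and Vmax decrease by the same factor (~2.48-fold) — characteristic of uncompetitive inhibition.

uncompetitive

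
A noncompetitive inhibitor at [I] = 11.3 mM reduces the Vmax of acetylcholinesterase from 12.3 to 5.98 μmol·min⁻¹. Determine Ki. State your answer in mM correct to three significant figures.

Noncompetitive: Vmax,app = Vmax/α with α = 1 + [I]/Ki.
α = Vmax/Vmax,app = 12.3/5.98 = 2.057.
Since α = 1 + [I]/Ki, [I]/Ki = 2.057 − 1 = 1.057 and Ki = 11.3/1.057 = 10.7 mM.

10.7 mM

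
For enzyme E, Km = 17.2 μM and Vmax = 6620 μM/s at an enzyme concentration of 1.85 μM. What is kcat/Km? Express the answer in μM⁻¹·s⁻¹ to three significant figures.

kcat = Vmax/[E]total = 6620/1.85 = 3580 s⁻¹.
kcat/Km = 3580/17.2 = 208 μM⁻¹·s⁻¹.

208 μM⁻¹·s⁻¹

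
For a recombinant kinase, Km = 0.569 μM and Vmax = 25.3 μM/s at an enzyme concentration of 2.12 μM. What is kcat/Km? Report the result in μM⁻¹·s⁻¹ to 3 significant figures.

kcat = Vmax/[E]total = 25.3/2.12 = 11.9 s⁻¹.
kcat/Km = 11.9/0.569 = 21.0 μM⁻¹·s⁻¹.

21.0 μM⁻¹·s⁻¹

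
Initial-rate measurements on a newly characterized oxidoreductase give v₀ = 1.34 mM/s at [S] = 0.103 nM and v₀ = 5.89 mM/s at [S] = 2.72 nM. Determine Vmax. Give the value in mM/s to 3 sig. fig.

From v = Vmax[S]/(Km+[S]), each point gives Vmax = v(Km+[S])/[S].
Equating: 1.34(Km+0.103)/0.103 = 5.89(Km+2.72)/2.72.
13.01·Km + 1.34 = 2.165·Km + 5.89, so (13.01 − 2.165)·Km = 5.89 − 1.34.
Km = 4.550/10.84 = 0.420 nM; then Vmax = 1.34(0.420+0.103)/0.103 = 6.80 mM/s.

6.80 mM/s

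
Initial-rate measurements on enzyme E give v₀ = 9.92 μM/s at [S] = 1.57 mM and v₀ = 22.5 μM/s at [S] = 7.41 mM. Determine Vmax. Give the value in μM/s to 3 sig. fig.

In reciprocal form, 1/v = (Km/Vmax)·(1/[S]) + 1/Vmax. The two points give (1/[S], 1/v) = (0.6369, 0.1008) and (0.1350, 0.04444).
Slope = (0.1008 − 0.04444)/(0.6369 − 0.1350) = 0.1123; intercept = 0.1008 − 0.1123×0.6369 = 0.02929.
Vmax = 1/intercept = 34.1 μM/s; Km = slope × Vmax = 0.1123 × 34.1 = 3.83 mM.

34.1 μM/s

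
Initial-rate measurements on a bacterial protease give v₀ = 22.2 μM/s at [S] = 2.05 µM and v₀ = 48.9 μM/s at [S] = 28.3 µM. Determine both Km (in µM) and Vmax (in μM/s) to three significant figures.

Km = 2.93 µM; Vmax = 54.0 μM/s

From v = Vmax[S]/(Km+[S]), each point gives Vmax = v(Km+[S])/[S].
Equating: 22.2(Km+2.05)/2.05 = 48.9(Km+28.3)/28.3.
10.83·Km + 22.2 = 1.728·Km + 48.9, so (10.83 − 1.728)·Km = 48.9 − 22.2.
Km = 26.70/9.101 = 2.93 µM; then Vmax = 22.2(2.93+2.05)/2.05 = 54.0 μM/s.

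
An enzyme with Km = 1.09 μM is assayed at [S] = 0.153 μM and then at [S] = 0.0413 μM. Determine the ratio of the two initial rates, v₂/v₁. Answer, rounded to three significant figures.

0.297

Since Vmax cancels, v₂/v₁ = [S]₂(Km+[S]₁) / [S]₁(Km+[S]₂).
= 0.0413×(1.09+0.153) / (0.153×(1.09+0.0413)) = 0.05134/0.1731 = 0.297.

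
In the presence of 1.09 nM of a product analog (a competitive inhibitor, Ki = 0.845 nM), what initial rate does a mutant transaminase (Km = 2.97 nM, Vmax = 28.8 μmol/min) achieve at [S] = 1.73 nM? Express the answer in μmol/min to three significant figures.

With α = 1 + [I]/Ki = 1 + 1.09/0.845 = 2.290, the competitive rate law is v = Vmax[S] / (αKm + [S]).
v = 28.8×1.73 / (2.290×2.97 + 1.73) = 49.82/8.531 = 5.84 μmol/min.

5.84 μmol/min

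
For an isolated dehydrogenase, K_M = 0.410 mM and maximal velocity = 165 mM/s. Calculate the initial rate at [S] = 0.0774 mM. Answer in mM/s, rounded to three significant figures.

26.2 mM/s

v = Vmax·[S]/(Km + [S]) = 165 × 0.0774 / (0.410 + 0.0774)
  = 12.77 / 0.4874 = 26.2 mM/s.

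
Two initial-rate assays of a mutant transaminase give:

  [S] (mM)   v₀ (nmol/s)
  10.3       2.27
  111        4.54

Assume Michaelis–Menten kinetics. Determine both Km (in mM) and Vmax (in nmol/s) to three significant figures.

In reciprocal form, 1/v = (Km/Vmax)·(1/[S]) + 1/Vmax. The two points give (1/[S], 1/v) = (0.09709, 0.4405) and (0.009009, 0.2203).
Slope = (0.4405 − 0.2203)/(0.09709 − 0.009009) = 2.501; intercept = 0.4405 − 2.501×0.09709 = 0.1977.
Vmax = 1/intercept = 5.06 nmol/s; Km = slope × Vmax = 2.501 × 5.06 = 12.6 mM.

Km = 12.6 mM; Vmax = 5.06 nmol/s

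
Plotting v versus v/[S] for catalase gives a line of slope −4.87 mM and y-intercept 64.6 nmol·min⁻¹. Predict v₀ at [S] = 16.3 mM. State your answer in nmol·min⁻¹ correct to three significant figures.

In the Eadie–Hofstee form v = Vmax − Km·(v/[S]), the slope is −Km and the intercept is Vmax, so Km = 4.87 mM and Vmax = 64.6 nmol·min⁻¹.
v = 64.6 × 16.3/(4.87 + 16.3) = 49.7 nmol·min⁻¹.

49.7 nmol·min⁻¹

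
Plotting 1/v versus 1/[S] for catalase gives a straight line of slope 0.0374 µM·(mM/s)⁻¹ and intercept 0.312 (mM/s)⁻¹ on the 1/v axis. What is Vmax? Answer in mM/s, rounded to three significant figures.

The y-intercept of a Lineweaver–Burk plot equals 1/Vmax, so Vmax = 1/0.312 = 3.21 mM/s.

3.21 mM/s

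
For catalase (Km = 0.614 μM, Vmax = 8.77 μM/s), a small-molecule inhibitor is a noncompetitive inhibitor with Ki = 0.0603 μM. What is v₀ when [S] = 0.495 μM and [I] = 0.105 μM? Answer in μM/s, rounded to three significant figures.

With α = 1 + [I]/Ki = 1 + 0.105/0.0603 = 2.741, the noncompetitive rate law is v = (Vmax/α)·[S] / (Km + [S]).
v = (8.77/2.741)×0.495 / (0.614 + 0.495) = 1.584/1.109 = 1.43 μM/s.

1.43 μM/s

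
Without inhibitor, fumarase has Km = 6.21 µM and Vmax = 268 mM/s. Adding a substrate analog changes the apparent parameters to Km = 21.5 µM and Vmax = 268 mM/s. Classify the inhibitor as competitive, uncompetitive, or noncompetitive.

Km increases (6.21 → 21.5 µM) while Vmax is unchanged — the hallmark of competitive inhibition.

competitive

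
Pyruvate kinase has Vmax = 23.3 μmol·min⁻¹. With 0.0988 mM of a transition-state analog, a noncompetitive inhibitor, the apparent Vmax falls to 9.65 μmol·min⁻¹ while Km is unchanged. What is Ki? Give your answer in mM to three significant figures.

0.0698 mM

Noncompetitive: Vmax,app = Vmax/α with α = 1 + [I]/Ki.
α = Vmax/Vmax,app = 23.3/9.65 = 2.415.
Ki = [I]/(α − 1) = 0.0988/1.415 = 0.0698 mM.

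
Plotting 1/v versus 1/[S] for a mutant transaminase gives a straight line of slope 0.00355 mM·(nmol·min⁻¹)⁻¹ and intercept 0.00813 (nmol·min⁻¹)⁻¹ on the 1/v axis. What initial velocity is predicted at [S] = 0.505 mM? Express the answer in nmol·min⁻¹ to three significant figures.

The y-intercept is 1/Vmax, so Vmax = 1/0.00813 = 123 nmol·min⁻¹.
The slope is Km/Vmax, so Km = 0.00355 × 123 = 0.437 mM.
Then v = 123 × 0.505/(0.437 + 0.505) = 66.0 nmol·min⁻¹.

66.0 nmol·min⁻¹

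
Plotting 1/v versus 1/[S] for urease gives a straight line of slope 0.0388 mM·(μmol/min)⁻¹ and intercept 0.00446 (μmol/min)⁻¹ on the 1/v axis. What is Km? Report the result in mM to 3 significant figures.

y-intercept = 1/Vmax ⇒ Vmax = 224 μmol/min; slope = Km/Vmax ⇒ Km = slope × Vmax.
Km = 0.0388 × 224 = 8.70 mM.

8.70 mM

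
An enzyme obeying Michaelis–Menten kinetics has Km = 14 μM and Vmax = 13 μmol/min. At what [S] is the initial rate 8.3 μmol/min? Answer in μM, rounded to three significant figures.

The required fractional saturation is v/Vmax = 8.3/13 = 0.6385.
Then [S]/(Km+[S]) = 0.6385 ⇒ [S] = 14 × 0.6385/(1 − 0.6385) = 24.7 μM.

24.7 μM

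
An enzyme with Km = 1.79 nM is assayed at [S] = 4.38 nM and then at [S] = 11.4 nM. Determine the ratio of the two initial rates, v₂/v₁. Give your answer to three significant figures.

The fractional saturations are [S]/(Km+[S]) = 4.38/6.170 = 0.7099 and 11.4/13.19 = 0.8643.
v₂/v₁ is just their ratio: 0.8643/0.7099 = 1.22.

1.22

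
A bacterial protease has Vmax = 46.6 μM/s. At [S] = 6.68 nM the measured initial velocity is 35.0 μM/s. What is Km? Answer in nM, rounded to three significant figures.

v/Vmax = 35.0/46.6 = 0.7511 = [S]/(Km+[S]).
So Km + [S] = [S]/0.7511 = 8.894 nM, giving Km = 8.894 − 6.68 = 2.21 nM.

2.21 nM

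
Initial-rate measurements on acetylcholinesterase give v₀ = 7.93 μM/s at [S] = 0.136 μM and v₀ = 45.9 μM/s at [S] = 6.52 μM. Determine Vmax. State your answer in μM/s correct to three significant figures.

In reciprocal form, 1/v = (Km/Vmax)·(1/[S]) + 1/Vmax. The two points give (1/[S], 1/v) = (7.353, 0.1261) and (0.1534, 0.02179).
Slope = (0.1261 − 0.02179)/(7.353 − 0.1534) = 0.01449; intercept = 0.1261 − 0.01449×7.353 = 0.01956.
Vmax = 1/intercept = 51.1 μM/s; Km = slope × Vmax = 0.01449 × 51.1 = 0.741 μM.

51.1 μM/s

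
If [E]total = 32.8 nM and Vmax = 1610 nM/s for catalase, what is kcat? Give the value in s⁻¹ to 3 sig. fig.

49.1 s⁻¹

kcat = Vmax/[E]total = 1610 nM/s / 32.8 nM = 49.1 s⁻¹.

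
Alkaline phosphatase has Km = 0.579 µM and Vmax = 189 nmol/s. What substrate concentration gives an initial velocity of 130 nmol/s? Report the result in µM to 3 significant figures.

1.28 µM

The required fractional saturation is v/Vmax = 130/189 = 0.6878.
Then [S]/(Km+[S]) = 0.6878 ⇒ [S] = 0.579 × 0.6878/(1 − 0.6878) = 1.28 µM.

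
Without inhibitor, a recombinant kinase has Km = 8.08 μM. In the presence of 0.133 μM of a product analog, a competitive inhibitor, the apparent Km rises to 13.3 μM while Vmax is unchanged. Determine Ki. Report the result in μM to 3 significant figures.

Competitive: Km,app = α·Km with α = 1 + [I]/Ki.
α = Km,app/Km = 13.3/8.08 = 1.646.
Since α = 1 + [I]/Ki, [I]/Ki = 1.646 − 1 = 0.6460 and Ki = 0.133/0.6460 = 0.206 μM.

0.206 μM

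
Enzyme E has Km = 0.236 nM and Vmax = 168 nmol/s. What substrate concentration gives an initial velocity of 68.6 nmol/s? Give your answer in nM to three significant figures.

Rearranging v = Vmax[S]/(Km+[S]) gives [S] = Km·v/(Vmax − v).
[S] = 0.236 × 68.6 / (168 − 68.6) = 16.19/99.40 = 0.163 nM.

0.163 nM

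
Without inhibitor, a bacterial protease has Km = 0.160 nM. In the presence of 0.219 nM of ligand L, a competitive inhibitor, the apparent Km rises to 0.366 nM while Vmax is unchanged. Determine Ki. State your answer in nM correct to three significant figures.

Competitive: Km,app = α·Km with α = 1 + [I]/Ki.
α = Km,app/Km = 0.366/0.160 = 2.288.
Since α = 1 + [I]/Ki, [I]/Ki = 2.288 − 1 = 1.288 and Ki = 0.219/1.288 = 0.170 nM.

0.170 nM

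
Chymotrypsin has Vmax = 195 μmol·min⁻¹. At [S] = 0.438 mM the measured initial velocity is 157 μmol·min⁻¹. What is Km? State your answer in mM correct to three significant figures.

From v = Vmax[S]/(Km+[S]), Km = [S](Vmax − v)/v.
Km = 0.438 × (195 − 157) / 157 = 16.64/157 = 0.106 mM.

0.106 mM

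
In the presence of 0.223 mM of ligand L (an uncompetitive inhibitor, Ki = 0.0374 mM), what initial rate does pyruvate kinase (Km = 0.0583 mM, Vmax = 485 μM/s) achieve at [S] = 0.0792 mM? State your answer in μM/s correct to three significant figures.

63.0 μM/s

With α = 1 + [I]/Ki = 1 + 0.223/0.0374 = 6.963, the uncompetitive rate law is v = (Vmax/α)·[S] / (Km/α + [S]).
v = (485/6.963)×0.0792 / (0.0583/6.963 + 0.0792) = 5.517/0.08757 = 63.0 μM/s.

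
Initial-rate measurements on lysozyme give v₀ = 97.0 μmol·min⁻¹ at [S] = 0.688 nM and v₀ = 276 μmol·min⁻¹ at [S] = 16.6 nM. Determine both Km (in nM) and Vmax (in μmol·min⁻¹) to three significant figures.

In reciprocal form, 1/v = (Km/Vmax)·(1/[S]) + 1/Vmax. The two points give (1/[S], 1/v) = (1.453, 0.01031) and (0.06024, 0.003623).
Slope = (0.01031 − 0.003623)/(1.453 − 0.06024) = 0.004799; intercept = 0.01031 − 0.004799×1.453 = 0.003334.
Vmax = 1/intercept = 300 μmol·min⁻¹; Km = slope × Vmax = 0.004799 × 300 = 1.44 nM.

Km = 1.44 nM; Vmax = 300 μmol·min⁻¹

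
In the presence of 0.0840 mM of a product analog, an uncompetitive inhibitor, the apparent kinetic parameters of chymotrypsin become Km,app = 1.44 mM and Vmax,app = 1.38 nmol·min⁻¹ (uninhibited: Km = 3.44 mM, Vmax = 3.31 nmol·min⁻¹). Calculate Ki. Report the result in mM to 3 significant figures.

Uncompetitive: Vmax,app = Vmax/α (and Km,app = Km/α) with α = 1 + [I]/Ki.
α = Vmax/Vmax,app = 3.31/1.38 = 2.399.
Since α = 1 + [I]/Ki, [I]/Ki = 2.399 − 1 = 1.399 and Ki = 0.0840/1.399 = 0.0601 mM.

0.0601 mM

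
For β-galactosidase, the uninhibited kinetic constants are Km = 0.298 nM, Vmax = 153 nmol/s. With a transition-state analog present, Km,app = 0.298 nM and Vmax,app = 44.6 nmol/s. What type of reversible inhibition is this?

noncompetitive

Vmax decreases (153 → 44.6 nmol/s) while Km is unchanged — pure noncompetitive inhibition.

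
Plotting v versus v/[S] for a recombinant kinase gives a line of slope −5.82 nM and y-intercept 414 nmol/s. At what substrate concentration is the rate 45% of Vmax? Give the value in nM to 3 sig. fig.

The Eadie–Hofstee slope gives Km = 5.82 nM (slope = −Km).
v/Vmax = [S]/(Km+[S]) = 0.45 ⇒ [S] = Km·0.45/(1−0.45) = 5.82 × 0.8182 = 4.76 nM.

4.76 nM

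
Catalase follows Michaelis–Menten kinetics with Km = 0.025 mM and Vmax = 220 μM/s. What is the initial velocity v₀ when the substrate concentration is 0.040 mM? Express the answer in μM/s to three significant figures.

[S]/(Km+[S]) = 0.040/0.06500 = 0.6154, the fractional saturation.
v = 0.6154 × Vmax = 0.6154 × 220 = 135 μM/s.

135 μM/s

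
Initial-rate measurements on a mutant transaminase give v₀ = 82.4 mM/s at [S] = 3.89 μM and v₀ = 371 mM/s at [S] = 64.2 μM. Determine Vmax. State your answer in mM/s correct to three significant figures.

From v = Vmax[S]/(Km+[S]), each point gives Vmax = v(Km+[S])/[S].
Equating: 82.4(Km+3.89)/3.89 = 371(Km+64.2)/64.2.
21.18·Km + 82.4 = 5.779·Km + 371, so (21.18 − 5.779)·Km = 371 − 82.4.
Km = 288.6/15.40 = 18.7 μM; then Vmax = 82.4(18.7+3.89)/3.89 = 479 mM/s.

479 mM/s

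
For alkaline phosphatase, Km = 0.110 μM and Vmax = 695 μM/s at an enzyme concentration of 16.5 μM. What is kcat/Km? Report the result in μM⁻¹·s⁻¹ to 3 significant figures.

383 μM⁻¹·s⁻¹

kcat = Vmax/[E]total = 695/16.5 = 42.1 s⁻¹.
kcat/Km = 42.1/0.110 = 383 μM⁻¹·s⁻¹.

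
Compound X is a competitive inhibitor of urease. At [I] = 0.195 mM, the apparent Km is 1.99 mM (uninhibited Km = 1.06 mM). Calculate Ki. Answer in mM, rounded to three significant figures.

0.222 mM

Competitive: Km,app = α·Km with α = 1 + [I]/Ki.
α = Km,app/Km = 1.99/1.06 = 1.877.
Ki = [I]/(α − 1) = 0.195/0.8774 = 0.222 mM.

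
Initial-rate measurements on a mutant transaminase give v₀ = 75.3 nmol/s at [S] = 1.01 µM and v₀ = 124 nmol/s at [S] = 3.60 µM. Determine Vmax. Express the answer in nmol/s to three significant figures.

166 nmol/s

From v = Vmax[S]/(Km+[S]), each point gives Vmax = v(Km+[S])/[S].
Equating: 75.3(Km+1.01)/1.01 = 124(Km+3.60)/3.60.
74.55·Km + 75.3 = 34.44·Km + 124, so (74.55 − 34.44)·Km = 124 − 75.3.
Km = 48.70/40.11 = 1.21 µM; then Vmax = 75.3(1.21+1.01)/1.01 = 166 nmol/s.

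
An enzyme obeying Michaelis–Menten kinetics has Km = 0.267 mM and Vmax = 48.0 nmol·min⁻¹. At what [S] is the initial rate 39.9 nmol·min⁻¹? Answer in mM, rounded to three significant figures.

Rearranging v = Vmax[S]/(Km+[S]) gives [S] = Km·v/(Vmax − v).
[S] = 0.267 × 39.9 / (48.0 − 39.9) = 10.65/8.100 = 1.32 mM.

1.32 mM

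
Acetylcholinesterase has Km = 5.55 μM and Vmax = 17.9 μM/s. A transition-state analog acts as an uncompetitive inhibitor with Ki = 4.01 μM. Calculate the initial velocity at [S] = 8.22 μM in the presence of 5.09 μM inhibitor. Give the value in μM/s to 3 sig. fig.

With α = 1 + [I]/Ki = 1 + 5.09/4.01 = 2.269, the uncompetitive rate law is v = (Vmax/α)·[S] / (Km/α + [S]).
v = (17.9/2.269)×8.22 / (5.55/2.269 + 8.22) = 64.84/10.67 = 6.08 μM/s.

6.08 μM/s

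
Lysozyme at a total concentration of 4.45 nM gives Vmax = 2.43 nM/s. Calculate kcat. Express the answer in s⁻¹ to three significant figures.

kcat = Vmax/[E]total = 2.43 nM/s / 4.45 nM = 0.546 s⁻¹.

0.546 s⁻¹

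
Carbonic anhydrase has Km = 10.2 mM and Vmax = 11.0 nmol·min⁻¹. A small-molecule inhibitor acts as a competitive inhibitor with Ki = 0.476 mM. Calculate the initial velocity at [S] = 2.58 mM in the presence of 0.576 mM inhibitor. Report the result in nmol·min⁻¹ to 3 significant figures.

1.13 nmol·min⁻¹

With α = 1 + [I]/Ki = 1 + 0.576/0.476 = 2.210, the competitive rate law is v = Vmax[S] / (αKm + [S]).
v = 11.0×2.58 / (2.210×10.2 + 2.58) = 28.38/25.12 = 1.13 nmol·min⁻¹.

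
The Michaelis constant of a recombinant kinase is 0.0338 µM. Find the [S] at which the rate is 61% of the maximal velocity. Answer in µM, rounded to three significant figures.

v/Vmax = [S]/(Km+[S]) = 0.61, so [S] = Km·0.61/(1 − 0.61) = 0.0338 × 1.564.
[S] = 0.0529 µM.

0.0529 µM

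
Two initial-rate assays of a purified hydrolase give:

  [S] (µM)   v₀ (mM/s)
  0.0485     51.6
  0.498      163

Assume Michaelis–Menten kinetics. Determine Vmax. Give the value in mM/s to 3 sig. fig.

In reciprocal form, 1/v = (Km/Vmax)·(1/[S]) + 1/Vmax. The two points give (1/[S], 1/v) = (20.62, 0.01938) and (2.008, 0.006135).
Slope = (0.01938 − 0.006135)/(20.62 − 2.008) = 0.0007117; intercept = 0.01938 − 0.0007117×20.62 = 0.004706.
Vmax = 1/intercept = 213 mM/s; Km = slope × Vmax = 0.0007117 × 213 = 0.151 µM.

213 mM/s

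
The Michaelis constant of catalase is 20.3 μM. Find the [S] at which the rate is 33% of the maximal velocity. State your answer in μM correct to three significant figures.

10.0 μM

v/Vmax = [S]/(Km+[S]) = 0.33, so [S] = Km·0.33/(1 − 0.33) = 20.3 × 0.4925.
[S] = 10.0 μM.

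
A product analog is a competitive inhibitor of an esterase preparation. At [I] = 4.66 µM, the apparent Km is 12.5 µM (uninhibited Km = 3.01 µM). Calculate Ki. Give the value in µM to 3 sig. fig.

Competitive: Km,app = α·Km with α = 1 + [I]/Ki.
α = Km,app/Km = 12.5/3.01 = 4.153.
Since α = 1 + [I]/Ki, [I]/Ki = 4.153 − 1 = 3.153 and Ki = 4.66/3.153 = 1.48 µM.

1.48 µM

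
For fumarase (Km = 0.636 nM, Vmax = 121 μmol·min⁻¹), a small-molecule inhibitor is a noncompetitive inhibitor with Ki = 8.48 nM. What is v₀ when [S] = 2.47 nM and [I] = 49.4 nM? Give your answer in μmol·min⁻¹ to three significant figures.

14.1 μmol·min⁻¹

With α = 1 + [I]/Ki = 1 + 49.4/8.48 = 6.825, the noncompetitive rate law is v = (Vmax/α)·[S] / (Km + [S]).
v = (121/6.825)×2.47 / (0.636 + 2.47) = 43.79/3.106 = 14.1 μmol·min⁻¹.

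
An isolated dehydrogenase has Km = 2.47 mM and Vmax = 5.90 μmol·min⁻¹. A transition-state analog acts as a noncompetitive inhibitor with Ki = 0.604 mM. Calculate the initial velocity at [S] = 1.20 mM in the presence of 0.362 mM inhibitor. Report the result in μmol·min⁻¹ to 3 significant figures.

α = 1 + [I]/Ki = 1 + 0.362/0.604 = 1.599.
For a noncompetitive inhibitor, Vmax is reduced to Vmax/α while Km is unchanged: Km,app = 2.47 mM, Vmax,app = 3.69 μmol·min⁻¹.
v = Vmax,app·[S]/(Km,app + [S]) = 3.69 × 1.20/(2.47 + 1.20) = 1.21 μmol·min⁻¹.

1.21 μmol·min⁻¹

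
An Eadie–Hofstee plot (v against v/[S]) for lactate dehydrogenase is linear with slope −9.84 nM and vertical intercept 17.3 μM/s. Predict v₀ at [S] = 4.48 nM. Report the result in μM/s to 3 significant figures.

In the Eadie–Hofstee form v = Vmax − Km·(v/[S]), the slope is −Km and the intercept is Vmax, so Km = 9.84 nM and Vmax = 17.3 μM/s.
v = 17.3 × 4.48/(9.84 + 4.48) = 5.41 μM/s.

5.41 μM/s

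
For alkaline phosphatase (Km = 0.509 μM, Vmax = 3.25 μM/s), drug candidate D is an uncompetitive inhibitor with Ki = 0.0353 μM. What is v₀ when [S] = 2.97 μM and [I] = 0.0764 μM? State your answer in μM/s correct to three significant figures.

With α = 1 + [I]/Ki = 1 + 0.0764/0.0353 = 3.164, the uncompetitive rate law is v = (Vmax/α)·[S] / (Km/α + [S]).
v = (3.25/3.164)×2.97 / (0.509/3.164 + 2.97) = 3.050/3.131 = 0.974 μM/s.

0.974 μM/s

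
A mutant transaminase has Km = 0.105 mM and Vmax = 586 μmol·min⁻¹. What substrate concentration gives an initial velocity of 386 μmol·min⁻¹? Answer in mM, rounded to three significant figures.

Rearranging v = Vmax[S]/(Km+[S]) gives [S] = Km·v/(Vmax − v).
[S] = 0.105 × 386 / (586 − 386) = 40.53/200.0 = 0.203 mM.

0.203 mM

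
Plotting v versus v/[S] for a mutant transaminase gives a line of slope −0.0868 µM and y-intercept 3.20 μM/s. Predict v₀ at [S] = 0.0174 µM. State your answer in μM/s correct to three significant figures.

0.534 μM/s

In the Eadie–Hofstee form v = Vmax − Km·(v/[S]), the slope is −Km and the intercept is Vmax, so Km = 0.0868 µM and Vmax = 3.20 μM/s.
v = 3.20 × 0.0174/(0.0868 + 0.0174) = 0.534 μM/s.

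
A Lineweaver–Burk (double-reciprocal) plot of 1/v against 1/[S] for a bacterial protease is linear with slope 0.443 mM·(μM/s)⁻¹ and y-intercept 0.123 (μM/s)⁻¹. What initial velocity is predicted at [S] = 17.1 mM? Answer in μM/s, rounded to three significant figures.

6.72 μM/s

The y-intercept is 1/Vmax, so Vmax = 1/0.123 = 8.13 μM/s.
The slope is Km/Vmax, so Km = 0.443 × 8.13 = 3.60 mM.
Then v = 8.13 × 17.1/(3.60 + 17.1) = 6.72 μM/s.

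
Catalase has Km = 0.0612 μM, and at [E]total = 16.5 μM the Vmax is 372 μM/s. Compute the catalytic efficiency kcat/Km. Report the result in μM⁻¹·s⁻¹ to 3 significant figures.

kcat = Vmax/[E]total = 372/16.5 = 22.5 s⁻¹.
kcat/Km = 22.5/0.0612 = 368 μM⁻¹·s⁻¹.

368 μM⁻¹·s⁻¹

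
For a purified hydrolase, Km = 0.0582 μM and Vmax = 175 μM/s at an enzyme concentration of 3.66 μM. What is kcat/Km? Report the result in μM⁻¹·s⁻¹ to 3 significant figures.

kcat = Vmax/[E]total = 175/3.66 = 47.8 s⁻¹.
kcat/Km = 47.8/0.0582 = 822 μM⁻¹·s⁻¹.

822 μM⁻¹·s⁻¹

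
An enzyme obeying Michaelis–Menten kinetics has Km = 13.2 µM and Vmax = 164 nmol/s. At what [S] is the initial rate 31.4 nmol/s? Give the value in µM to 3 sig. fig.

Rearranging v = Vmax[S]/(Km+[S]) gives [S] = Km·v/(Vmax − v).
[S] = 13.2 × 31.4 / (164 − 31.4) = 414.5/132.6 = 3.13 µM.

3.13 µM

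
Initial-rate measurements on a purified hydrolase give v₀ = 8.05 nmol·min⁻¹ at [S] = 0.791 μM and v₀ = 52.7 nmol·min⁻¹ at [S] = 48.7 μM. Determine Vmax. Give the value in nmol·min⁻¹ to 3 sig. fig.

In reciprocal form, 1/v = (Km/Vmax)·(1/[S]) + 1/Vmax. The two points give (1/[S], 1/v) = (1.264, 0.1242) and (0.02053, 0.01898).
Slope = (0.1242 − 0.01898)/(1.264 − 0.02053) = 0.08463; intercept = 0.1242 − 0.08463×1.264 = 0.01724.
Vmax = 1/intercept = 58.0 nmol·min⁻¹; Km = slope × Vmax = 0.08463 × 58.0 = 4.91 μM.

58.0 nmol·min⁻¹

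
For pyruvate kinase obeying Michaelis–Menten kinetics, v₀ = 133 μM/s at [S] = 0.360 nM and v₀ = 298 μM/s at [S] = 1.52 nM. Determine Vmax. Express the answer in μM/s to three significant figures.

In reciprocal form, 1/v = (Km/Vmax)·(1/[S]) + 1/Vmax. The two points give (1/[S], 1/v) = (2.778, 0.007519) and (0.6579, 0.003356).
Slope = (0.007519 − 0.003356)/(2.778 − 0.6579) = 0.001964; intercept = 0.007519 − 0.001964×2.778 = 0.002064.
Vmax = 1/intercept = 485 μM/s; Km = slope × Vmax = 0.001964 × 485 = 0.952 nM.

485 μM/s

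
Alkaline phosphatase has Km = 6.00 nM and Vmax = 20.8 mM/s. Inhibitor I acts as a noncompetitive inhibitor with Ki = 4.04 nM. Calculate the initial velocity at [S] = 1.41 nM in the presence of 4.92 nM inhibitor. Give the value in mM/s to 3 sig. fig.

1.78 mM/s

With α = 1 + [I]/Ki = 1 + 4.92/4.04 = 2.218, the noncompetitive rate law is v = (Vmax/α)·[S] / (Km + [S]).
v = (20.8/2.218)×1.41 / (6.00 + 1.41) = 13.22/7.410 = 1.78 mM/s.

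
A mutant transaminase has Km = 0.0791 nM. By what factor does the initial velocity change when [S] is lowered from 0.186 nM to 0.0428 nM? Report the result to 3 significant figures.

0.500

The fractional saturations are [S]/(Km+[S]) = 0.186/0.2651 = 0.7016 and 0.0428/0.1219 = 0.3511.
v₂/v₁ is just their ratio: 0.3511/0.7016 = 0.500.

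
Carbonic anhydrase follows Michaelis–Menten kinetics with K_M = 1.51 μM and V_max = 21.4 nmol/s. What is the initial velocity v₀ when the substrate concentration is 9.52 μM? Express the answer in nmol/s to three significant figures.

18.5 nmol/s

[S]/(Km+[S]) = 9.52/11.03 = 0.8631, the fractional saturation.
v = 0.8631 × Vmax = 0.8631 × 21.4 = 18.5 nmol/s.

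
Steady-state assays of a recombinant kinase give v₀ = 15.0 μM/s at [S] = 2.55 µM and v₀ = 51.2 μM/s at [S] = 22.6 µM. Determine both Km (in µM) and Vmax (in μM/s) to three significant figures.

Km = 10.0 µM; Vmax = 73.9 μM/s

In reciprocal form, 1/v = (Km/Vmax)·(1/[S]) + 1/Vmax. The two points give (1/[S], 1/v) = (0.3922, 0.06667) and (0.04425, 0.01953).
Slope = (0.06667 − 0.01953)/(0.3922 − 0.04425) = 0.1355; intercept = 0.06667 − 0.1355×0.3922 = 0.01354.
Vmax = 1/intercept = 73.9 μM/s; Km = slope × Vmax = 0.1355 × 73.9 = 10.0 µM.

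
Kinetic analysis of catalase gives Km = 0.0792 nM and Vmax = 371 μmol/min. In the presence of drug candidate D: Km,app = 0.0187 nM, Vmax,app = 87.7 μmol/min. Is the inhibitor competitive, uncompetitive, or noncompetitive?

uncompetitive

Both Km and Vmax decrease by the same factor (~4.23-fold) — characteristic of uncompetitive inhibition.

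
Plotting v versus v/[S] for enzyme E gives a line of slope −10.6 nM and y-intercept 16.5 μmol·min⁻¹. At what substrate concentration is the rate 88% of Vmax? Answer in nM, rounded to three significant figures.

77.7 nM

The Eadie–Hofstee slope gives Km = 10.6 nM (slope = −Km).
v/Vmax = [S]/(Km+[S]) = 0.88 ⇒ [S] = Km·0.88/(1−0.88) = 10.6 × 7.333 = 77.7 nM.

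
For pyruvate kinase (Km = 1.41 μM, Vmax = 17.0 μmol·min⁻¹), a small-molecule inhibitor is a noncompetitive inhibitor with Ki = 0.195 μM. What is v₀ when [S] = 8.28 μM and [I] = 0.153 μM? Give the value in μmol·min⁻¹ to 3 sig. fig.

8.14 μmol·min⁻¹

With α = 1 + [I]/Ki = 1 + 0.153/0.195 = 1.785, the noncompetitive rate law is v = (Vmax/α)·[S] / (Km + [S]).
v = (17.0/1.785)×8.28 / (1.41 + 8.28) = 78.87/9.690 = 8.14 μmol·min⁻¹.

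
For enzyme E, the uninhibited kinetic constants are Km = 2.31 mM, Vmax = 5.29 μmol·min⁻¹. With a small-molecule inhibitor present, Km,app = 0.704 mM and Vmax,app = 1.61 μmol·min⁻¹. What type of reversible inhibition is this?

Both Km and Vmax decrease by the same factor (~3.28-fold) — characteristic of uncompetitive inhibition.

uncompetitive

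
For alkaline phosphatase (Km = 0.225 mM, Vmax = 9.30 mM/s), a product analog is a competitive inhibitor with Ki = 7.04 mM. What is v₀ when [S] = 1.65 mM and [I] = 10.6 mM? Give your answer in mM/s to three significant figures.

6.93 mM/s

α = 1 + [I]/Ki = 1 + 10.6/7.04 = 2.506.
For a competitive inhibitor, Vmax is unchanged and the apparent Km becomes α·Km: Km,app = 0.564 mM, Vmax,app = 9.30 mM/s.
v = Vmax,app·[S]/(Km,app + [S]) = 9.30 × 1.65/(0.564 + 1.65) = 6.93 mM/s.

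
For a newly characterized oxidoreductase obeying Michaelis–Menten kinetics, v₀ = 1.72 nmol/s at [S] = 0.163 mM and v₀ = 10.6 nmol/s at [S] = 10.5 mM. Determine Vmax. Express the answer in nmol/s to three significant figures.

From v = Vmax[S]/(Km+[S]), each point gives Vmax = v(Km+[S])/[S].
Equating: 1.72(Km+0.163)/0.163 = 10.6(Km+10.5)/10.5.
10.55·Km + 1.72 = 1.010·Km + 10.6, so (10.55 − 1.010)·Km = 10.6 − 1.72.
Km = 8.880/9.543 = 0.931 mM; then Vmax = 1.72(0.931+0.163)/0.163 = 11.5 nmol/s.

11.5 nmol/s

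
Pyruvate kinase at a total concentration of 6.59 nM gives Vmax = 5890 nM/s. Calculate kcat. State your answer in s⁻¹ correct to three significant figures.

894 s⁻¹

kcat = Vmax/[E]total = 5890 nM/s / 6.59 nM = 894 s⁻¹.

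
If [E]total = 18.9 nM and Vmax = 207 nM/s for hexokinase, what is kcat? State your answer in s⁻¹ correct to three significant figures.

kcat = Vmax/[E]total = 207 nM/s / 18.9 nM = 11.0 s⁻¹.

11.0 s⁻¹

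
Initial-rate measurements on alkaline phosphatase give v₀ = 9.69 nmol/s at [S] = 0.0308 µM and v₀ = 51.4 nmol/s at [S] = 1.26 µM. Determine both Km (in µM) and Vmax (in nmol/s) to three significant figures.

Km = 0.152 µM; Vmax = 57.6 nmol/s

From v = Vmax[S]/(Km+[S]), each point gives Vmax = v(Km+[S])/[S].
Equating: 9.69(Km+0.0308)/0.0308 = 51.4(Km+1.26)/1.26.
314.6·Km + 9.69 = 40.79·Km + 51.4, so (314.6 − 40.79)·Km = 51.4 − 9.69.
Km = 41.71/273.8 = 0.152 µM; then Vmax = 9.69(0.152+0.0308)/0.0308 = 57.6 nmol/s.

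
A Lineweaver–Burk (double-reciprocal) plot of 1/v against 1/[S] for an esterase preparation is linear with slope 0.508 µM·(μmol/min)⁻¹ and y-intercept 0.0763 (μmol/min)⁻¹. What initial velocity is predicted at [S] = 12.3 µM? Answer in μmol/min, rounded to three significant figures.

The y-intercept is 1/Vmax, so Vmax = 1/0.0763 = 13.1 μmol/min.
The slope is Km/Vmax, so Km = 0.508 × 13.1 = 6.66 µM.
Then v = 13.1 × 12.3/(6.66 + 12.3) = 8.50 μmol/min.

8.50 μmol/min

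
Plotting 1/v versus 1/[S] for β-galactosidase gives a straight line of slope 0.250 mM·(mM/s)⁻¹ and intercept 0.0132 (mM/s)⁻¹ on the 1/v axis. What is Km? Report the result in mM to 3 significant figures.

y-intercept = 1/Vmax ⇒ Vmax = 75.8 mM/s; slope = Km/Vmax ⇒ Km = slope × Vmax.
Km = 0.250 × 75.8 = 18.9 mM.

18.9 mM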